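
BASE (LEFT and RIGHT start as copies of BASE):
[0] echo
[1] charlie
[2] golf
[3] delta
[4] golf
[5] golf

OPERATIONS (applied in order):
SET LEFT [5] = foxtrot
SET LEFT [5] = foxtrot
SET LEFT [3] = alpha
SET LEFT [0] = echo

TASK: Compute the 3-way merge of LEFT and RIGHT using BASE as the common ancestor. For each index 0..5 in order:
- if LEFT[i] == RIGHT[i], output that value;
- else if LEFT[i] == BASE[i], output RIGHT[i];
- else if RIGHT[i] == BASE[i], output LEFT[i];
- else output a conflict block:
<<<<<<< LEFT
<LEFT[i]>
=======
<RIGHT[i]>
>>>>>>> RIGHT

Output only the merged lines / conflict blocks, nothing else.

Answer: echo
charlie
golf
alpha
golf
foxtrot

Derivation:
Final LEFT:  [echo, charlie, golf, alpha, golf, foxtrot]
Final RIGHT: [echo, charlie, golf, delta, golf, golf]
i=0: L=echo R=echo -> agree -> echo
i=1: L=charlie R=charlie -> agree -> charlie
i=2: L=golf R=golf -> agree -> golf
i=3: L=alpha, R=delta=BASE -> take LEFT -> alpha
i=4: L=golf R=golf -> agree -> golf
i=5: L=foxtrot, R=golf=BASE -> take LEFT -> foxtrot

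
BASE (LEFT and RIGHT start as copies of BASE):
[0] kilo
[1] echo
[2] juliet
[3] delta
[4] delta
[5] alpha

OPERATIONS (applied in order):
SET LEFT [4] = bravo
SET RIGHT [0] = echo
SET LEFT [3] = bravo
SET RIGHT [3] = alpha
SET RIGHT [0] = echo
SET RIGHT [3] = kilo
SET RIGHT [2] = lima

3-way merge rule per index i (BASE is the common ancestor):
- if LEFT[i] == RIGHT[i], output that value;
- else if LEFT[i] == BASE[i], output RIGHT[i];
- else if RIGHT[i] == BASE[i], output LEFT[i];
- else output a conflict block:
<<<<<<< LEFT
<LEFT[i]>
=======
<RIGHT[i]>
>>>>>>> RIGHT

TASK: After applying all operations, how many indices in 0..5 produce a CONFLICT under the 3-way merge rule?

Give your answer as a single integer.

Answer: 1

Derivation:
Final LEFT:  [kilo, echo, juliet, bravo, bravo, alpha]
Final RIGHT: [echo, echo, lima, kilo, delta, alpha]
i=0: L=kilo=BASE, R=echo -> take RIGHT -> echo
i=1: L=echo R=echo -> agree -> echo
i=2: L=juliet=BASE, R=lima -> take RIGHT -> lima
i=3: BASE=delta L=bravo R=kilo all differ -> CONFLICT
i=4: L=bravo, R=delta=BASE -> take LEFT -> bravo
i=5: L=alpha R=alpha -> agree -> alpha
Conflict count: 1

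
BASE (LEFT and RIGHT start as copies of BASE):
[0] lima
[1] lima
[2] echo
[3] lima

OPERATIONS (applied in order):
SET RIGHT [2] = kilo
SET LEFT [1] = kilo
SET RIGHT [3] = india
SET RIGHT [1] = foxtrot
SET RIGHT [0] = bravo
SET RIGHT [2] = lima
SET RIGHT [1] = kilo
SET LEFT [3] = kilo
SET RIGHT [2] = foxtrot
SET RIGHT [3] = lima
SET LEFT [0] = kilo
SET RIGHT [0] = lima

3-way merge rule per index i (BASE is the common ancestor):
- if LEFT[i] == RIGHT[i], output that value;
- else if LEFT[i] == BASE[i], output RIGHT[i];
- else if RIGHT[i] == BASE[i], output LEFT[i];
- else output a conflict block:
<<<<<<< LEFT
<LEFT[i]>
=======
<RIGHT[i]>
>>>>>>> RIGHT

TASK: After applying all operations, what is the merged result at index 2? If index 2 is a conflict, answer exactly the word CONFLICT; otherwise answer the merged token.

Answer: foxtrot

Derivation:
Final LEFT:  [kilo, kilo, echo, kilo]
Final RIGHT: [lima, kilo, foxtrot, lima]
i=0: L=kilo, R=lima=BASE -> take LEFT -> kilo
i=1: L=kilo R=kilo -> agree -> kilo
i=2: L=echo=BASE, R=foxtrot -> take RIGHT -> foxtrot
i=3: L=kilo, R=lima=BASE -> take LEFT -> kilo
Index 2 -> foxtrot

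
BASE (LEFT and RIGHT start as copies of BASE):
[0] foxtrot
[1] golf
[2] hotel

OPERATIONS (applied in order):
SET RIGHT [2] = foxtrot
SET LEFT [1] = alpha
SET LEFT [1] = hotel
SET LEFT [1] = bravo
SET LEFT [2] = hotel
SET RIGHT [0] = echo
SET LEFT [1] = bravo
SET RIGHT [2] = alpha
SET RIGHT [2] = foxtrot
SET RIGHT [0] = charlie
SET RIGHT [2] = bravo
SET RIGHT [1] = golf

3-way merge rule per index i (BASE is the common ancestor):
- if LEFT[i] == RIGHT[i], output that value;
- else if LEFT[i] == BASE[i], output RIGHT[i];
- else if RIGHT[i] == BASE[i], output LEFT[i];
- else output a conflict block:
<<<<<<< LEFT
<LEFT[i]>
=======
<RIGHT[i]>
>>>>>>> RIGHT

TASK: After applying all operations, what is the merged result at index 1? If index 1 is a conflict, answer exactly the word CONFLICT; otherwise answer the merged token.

Answer: bravo

Derivation:
Final LEFT:  [foxtrot, bravo, hotel]
Final RIGHT: [charlie, golf, bravo]
i=0: L=foxtrot=BASE, R=charlie -> take RIGHT -> charlie
i=1: L=bravo, R=golf=BASE -> take LEFT -> bravo
i=2: L=hotel=BASE, R=bravo -> take RIGHT -> bravo
Index 1 -> bravo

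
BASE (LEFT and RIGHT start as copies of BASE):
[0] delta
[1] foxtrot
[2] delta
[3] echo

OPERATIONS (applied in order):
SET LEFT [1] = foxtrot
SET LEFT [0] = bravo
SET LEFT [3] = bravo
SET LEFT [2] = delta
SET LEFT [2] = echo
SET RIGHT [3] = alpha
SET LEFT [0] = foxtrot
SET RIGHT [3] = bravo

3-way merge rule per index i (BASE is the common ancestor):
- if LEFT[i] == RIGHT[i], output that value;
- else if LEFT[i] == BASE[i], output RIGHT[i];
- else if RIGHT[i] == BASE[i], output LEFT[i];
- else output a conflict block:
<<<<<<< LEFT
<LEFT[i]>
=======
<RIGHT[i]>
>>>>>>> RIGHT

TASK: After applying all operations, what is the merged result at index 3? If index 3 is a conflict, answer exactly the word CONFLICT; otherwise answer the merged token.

Answer: bravo

Derivation:
Final LEFT:  [foxtrot, foxtrot, echo, bravo]
Final RIGHT: [delta, foxtrot, delta, bravo]
i=0: L=foxtrot, R=delta=BASE -> take LEFT -> foxtrot
i=1: L=foxtrot R=foxtrot -> agree -> foxtrot
i=2: L=echo, R=delta=BASE -> take LEFT -> echo
i=3: L=bravo R=bravo -> agree -> bravo
Index 3 -> bravo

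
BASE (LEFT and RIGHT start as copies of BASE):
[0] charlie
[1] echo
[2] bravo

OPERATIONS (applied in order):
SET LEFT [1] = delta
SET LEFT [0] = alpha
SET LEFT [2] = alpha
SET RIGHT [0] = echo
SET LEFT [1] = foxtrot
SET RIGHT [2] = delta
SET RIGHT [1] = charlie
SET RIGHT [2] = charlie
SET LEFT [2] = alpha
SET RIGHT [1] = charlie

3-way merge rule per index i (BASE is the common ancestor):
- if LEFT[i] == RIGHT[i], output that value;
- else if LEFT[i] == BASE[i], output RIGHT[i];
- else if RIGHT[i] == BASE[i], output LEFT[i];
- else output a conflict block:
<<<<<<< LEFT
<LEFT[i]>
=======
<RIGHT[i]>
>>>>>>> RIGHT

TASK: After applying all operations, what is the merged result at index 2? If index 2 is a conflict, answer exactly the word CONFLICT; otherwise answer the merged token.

Answer: CONFLICT

Derivation:
Final LEFT:  [alpha, foxtrot, alpha]
Final RIGHT: [echo, charlie, charlie]
i=0: BASE=charlie L=alpha R=echo all differ -> CONFLICT
i=1: BASE=echo L=foxtrot R=charlie all differ -> CONFLICT
i=2: BASE=bravo L=alpha R=charlie all differ -> CONFLICT
Index 2 -> CONFLICT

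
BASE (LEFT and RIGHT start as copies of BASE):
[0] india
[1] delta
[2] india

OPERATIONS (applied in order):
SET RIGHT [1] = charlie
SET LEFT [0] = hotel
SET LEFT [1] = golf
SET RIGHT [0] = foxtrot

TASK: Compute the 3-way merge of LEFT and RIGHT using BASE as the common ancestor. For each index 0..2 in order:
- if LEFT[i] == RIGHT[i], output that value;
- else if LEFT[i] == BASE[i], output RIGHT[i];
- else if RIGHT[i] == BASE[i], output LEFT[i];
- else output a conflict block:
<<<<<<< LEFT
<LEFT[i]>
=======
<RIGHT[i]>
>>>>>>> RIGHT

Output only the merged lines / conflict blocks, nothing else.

Final LEFT:  [hotel, golf, india]
Final RIGHT: [foxtrot, charlie, india]
i=0: BASE=india L=hotel R=foxtrot all differ -> CONFLICT
i=1: BASE=delta L=golf R=charlie all differ -> CONFLICT
i=2: L=india R=india -> agree -> india

Answer: <<<<<<< LEFT
hotel
=======
foxtrot
>>>>>>> RIGHT
<<<<<<< LEFT
golf
=======
charlie
>>>>>>> RIGHT
india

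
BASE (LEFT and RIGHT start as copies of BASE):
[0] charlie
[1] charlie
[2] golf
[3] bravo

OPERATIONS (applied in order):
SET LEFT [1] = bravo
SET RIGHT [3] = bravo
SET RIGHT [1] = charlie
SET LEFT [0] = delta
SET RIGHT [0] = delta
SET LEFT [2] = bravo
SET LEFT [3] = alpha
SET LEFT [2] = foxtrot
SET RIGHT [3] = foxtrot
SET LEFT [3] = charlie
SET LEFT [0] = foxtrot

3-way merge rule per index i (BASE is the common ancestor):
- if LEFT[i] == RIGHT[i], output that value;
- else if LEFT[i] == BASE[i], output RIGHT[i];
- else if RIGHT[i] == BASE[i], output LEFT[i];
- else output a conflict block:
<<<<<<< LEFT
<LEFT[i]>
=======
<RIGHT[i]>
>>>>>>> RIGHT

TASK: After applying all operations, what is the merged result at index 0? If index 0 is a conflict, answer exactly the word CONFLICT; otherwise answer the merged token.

Final LEFT:  [foxtrot, bravo, foxtrot, charlie]
Final RIGHT: [delta, charlie, golf, foxtrot]
i=0: BASE=charlie L=foxtrot R=delta all differ -> CONFLICT
i=1: L=bravo, R=charlie=BASE -> take LEFT -> bravo
i=2: L=foxtrot, R=golf=BASE -> take LEFT -> foxtrot
i=3: BASE=bravo L=charlie R=foxtrot all differ -> CONFLICT
Index 0 -> CONFLICT

Answer: CONFLICT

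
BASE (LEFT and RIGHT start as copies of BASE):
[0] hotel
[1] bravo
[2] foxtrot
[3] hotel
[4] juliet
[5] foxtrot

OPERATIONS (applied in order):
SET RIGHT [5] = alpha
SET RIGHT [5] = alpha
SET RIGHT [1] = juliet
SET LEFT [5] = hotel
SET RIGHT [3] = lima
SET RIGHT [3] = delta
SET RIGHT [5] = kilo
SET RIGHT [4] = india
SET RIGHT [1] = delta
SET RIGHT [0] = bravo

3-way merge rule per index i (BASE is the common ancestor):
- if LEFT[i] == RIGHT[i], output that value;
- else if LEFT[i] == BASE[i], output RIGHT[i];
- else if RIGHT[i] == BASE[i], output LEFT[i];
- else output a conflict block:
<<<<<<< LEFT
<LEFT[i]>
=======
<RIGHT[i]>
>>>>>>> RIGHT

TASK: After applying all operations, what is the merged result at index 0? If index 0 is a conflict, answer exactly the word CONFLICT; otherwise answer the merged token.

Final LEFT:  [hotel, bravo, foxtrot, hotel, juliet, hotel]
Final RIGHT: [bravo, delta, foxtrot, delta, india, kilo]
i=0: L=hotel=BASE, R=bravo -> take RIGHT -> bravo
i=1: L=bravo=BASE, R=delta -> take RIGHT -> delta
i=2: L=foxtrot R=foxtrot -> agree -> foxtrot
i=3: L=hotel=BASE, R=delta -> take RIGHT -> delta
i=4: L=juliet=BASE, R=india -> take RIGHT -> india
i=5: BASE=foxtrot L=hotel R=kilo all differ -> CONFLICT
Index 0 -> bravo

Answer: bravo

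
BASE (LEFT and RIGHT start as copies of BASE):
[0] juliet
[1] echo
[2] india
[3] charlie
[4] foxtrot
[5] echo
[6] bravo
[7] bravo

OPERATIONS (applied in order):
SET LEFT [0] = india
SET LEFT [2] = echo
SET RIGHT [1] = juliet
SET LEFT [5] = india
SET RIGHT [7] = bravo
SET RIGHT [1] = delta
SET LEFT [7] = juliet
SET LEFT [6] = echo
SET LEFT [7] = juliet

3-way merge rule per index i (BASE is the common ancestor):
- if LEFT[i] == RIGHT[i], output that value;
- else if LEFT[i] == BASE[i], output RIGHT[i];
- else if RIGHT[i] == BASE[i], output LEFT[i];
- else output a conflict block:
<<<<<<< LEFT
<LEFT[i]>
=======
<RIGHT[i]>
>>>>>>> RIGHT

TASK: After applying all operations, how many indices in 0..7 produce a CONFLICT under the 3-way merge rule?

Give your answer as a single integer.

Answer: 0

Derivation:
Final LEFT:  [india, echo, echo, charlie, foxtrot, india, echo, juliet]
Final RIGHT: [juliet, delta, india, charlie, foxtrot, echo, bravo, bravo]
i=0: L=india, R=juliet=BASE -> take LEFT -> india
i=1: L=echo=BASE, R=delta -> take RIGHT -> delta
i=2: L=echo, R=india=BASE -> take LEFT -> echo
i=3: L=charlie R=charlie -> agree -> charlie
i=4: L=foxtrot R=foxtrot -> agree -> foxtrot
i=5: L=india, R=echo=BASE -> take LEFT -> india
i=6: L=echo, R=bravo=BASE -> take LEFT -> echo
i=7: L=juliet, R=bravo=BASE -> take LEFT -> juliet
Conflict count: 0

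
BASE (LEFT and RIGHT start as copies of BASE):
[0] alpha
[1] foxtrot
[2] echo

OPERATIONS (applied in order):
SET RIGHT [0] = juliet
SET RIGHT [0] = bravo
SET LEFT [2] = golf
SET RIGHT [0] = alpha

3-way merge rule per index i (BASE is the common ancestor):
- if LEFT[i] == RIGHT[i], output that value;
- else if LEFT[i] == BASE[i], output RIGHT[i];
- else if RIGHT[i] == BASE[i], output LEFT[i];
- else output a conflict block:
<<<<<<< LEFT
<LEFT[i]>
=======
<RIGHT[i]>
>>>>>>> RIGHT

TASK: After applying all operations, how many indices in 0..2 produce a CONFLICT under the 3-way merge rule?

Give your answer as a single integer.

Answer: 0

Derivation:
Final LEFT:  [alpha, foxtrot, golf]
Final RIGHT: [alpha, foxtrot, echo]
i=0: L=alpha R=alpha -> agree -> alpha
i=1: L=foxtrot R=foxtrot -> agree -> foxtrot
i=2: L=golf, R=echo=BASE -> take LEFT -> golf
Conflict count: 0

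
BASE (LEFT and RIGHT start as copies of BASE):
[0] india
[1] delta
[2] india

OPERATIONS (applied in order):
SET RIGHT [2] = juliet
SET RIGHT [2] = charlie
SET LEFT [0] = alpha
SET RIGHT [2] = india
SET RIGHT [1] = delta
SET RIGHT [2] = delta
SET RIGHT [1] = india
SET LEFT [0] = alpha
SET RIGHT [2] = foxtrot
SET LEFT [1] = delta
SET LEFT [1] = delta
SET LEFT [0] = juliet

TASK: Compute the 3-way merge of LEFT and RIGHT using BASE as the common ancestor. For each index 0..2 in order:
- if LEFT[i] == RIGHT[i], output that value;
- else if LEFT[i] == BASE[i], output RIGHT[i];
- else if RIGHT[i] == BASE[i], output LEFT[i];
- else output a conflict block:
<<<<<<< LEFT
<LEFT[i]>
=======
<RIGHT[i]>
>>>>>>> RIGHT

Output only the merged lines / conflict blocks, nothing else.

Final LEFT:  [juliet, delta, india]
Final RIGHT: [india, india, foxtrot]
i=0: L=juliet, R=india=BASE -> take LEFT -> juliet
i=1: L=delta=BASE, R=india -> take RIGHT -> india
i=2: L=india=BASE, R=foxtrot -> take RIGHT -> foxtrot

Answer: juliet
india
foxtrot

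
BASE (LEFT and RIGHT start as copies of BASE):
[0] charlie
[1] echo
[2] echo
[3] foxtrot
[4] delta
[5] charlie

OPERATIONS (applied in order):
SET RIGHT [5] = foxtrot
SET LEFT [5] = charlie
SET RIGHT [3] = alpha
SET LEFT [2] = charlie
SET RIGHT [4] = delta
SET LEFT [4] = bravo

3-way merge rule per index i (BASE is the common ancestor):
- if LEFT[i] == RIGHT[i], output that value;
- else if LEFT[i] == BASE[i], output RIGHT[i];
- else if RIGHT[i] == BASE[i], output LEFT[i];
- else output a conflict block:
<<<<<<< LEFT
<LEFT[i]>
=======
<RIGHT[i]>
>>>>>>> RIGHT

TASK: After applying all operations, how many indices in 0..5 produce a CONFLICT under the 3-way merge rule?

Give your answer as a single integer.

Final LEFT:  [charlie, echo, charlie, foxtrot, bravo, charlie]
Final RIGHT: [charlie, echo, echo, alpha, delta, foxtrot]
i=0: L=charlie R=charlie -> agree -> charlie
i=1: L=echo R=echo -> agree -> echo
i=2: L=charlie, R=echo=BASE -> take LEFT -> charlie
i=3: L=foxtrot=BASE, R=alpha -> take RIGHT -> alpha
i=4: L=bravo, R=delta=BASE -> take LEFT -> bravo
i=5: L=charlie=BASE, R=foxtrot -> take RIGHT -> foxtrot
Conflict count: 0

Answer: 0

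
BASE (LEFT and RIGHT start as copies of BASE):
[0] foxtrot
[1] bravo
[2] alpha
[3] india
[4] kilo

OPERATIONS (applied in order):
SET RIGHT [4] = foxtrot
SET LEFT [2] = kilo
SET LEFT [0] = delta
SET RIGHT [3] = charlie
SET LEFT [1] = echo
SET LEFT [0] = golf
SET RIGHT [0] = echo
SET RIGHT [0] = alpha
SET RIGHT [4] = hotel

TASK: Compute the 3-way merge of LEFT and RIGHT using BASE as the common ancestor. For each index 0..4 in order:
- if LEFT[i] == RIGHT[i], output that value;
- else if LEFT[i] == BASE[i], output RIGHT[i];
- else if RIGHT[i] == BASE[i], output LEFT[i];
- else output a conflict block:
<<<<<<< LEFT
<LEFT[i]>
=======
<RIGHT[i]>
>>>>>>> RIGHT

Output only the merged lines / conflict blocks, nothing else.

Answer: <<<<<<< LEFT
golf
=======
alpha
>>>>>>> RIGHT
echo
kilo
charlie
hotel

Derivation:
Final LEFT:  [golf, echo, kilo, india, kilo]
Final RIGHT: [alpha, bravo, alpha, charlie, hotel]
i=0: BASE=foxtrot L=golf R=alpha all differ -> CONFLICT
i=1: L=echo, R=bravo=BASE -> take LEFT -> echo
i=2: L=kilo, R=alpha=BASE -> take LEFT -> kilo
i=3: L=india=BASE, R=charlie -> take RIGHT -> charlie
i=4: L=kilo=BASE, R=hotel -> take RIGHT -> hotel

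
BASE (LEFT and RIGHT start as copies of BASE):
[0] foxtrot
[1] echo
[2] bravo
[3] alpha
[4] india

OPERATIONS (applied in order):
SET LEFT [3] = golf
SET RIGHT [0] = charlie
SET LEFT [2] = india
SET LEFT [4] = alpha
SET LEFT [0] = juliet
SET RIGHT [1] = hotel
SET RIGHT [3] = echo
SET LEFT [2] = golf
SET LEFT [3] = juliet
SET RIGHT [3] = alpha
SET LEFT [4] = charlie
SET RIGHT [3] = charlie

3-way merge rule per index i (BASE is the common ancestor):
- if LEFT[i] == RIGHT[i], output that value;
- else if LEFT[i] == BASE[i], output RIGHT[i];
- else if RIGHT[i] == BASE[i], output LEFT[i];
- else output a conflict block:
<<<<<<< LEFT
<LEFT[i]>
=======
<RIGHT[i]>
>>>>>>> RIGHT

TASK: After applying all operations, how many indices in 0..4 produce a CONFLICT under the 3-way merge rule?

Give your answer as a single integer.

Answer: 2

Derivation:
Final LEFT:  [juliet, echo, golf, juliet, charlie]
Final RIGHT: [charlie, hotel, bravo, charlie, india]
i=0: BASE=foxtrot L=juliet R=charlie all differ -> CONFLICT
i=1: L=echo=BASE, R=hotel -> take RIGHT -> hotel
i=2: L=golf, R=bravo=BASE -> take LEFT -> golf
i=3: BASE=alpha L=juliet R=charlie all differ -> CONFLICT
i=4: L=charlie, R=india=BASE -> take LEFT -> charlie
Conflict count: 2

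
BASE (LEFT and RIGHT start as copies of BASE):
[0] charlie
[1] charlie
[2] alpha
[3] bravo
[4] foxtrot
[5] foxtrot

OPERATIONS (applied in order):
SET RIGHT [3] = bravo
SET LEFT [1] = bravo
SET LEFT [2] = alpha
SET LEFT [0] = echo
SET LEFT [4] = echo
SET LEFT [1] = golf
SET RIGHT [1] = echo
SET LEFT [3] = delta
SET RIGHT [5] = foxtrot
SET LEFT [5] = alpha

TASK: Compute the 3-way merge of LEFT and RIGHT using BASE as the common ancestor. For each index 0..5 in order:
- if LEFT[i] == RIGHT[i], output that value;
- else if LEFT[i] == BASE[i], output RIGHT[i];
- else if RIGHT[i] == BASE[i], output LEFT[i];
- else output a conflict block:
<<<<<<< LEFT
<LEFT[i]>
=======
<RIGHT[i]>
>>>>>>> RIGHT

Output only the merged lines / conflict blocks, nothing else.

Answer: echo
<<<<<<< LEFT
golf
=======
echo
>>>>>>> RIGHT
alpha
delta
echo
alpha

Derivation:
Final LEFT:  [echo, golf, alpha, delta, echo, alpha]
Final RIGHT: [charlie, echo, alpha, bravo, foxtrot, foxtrot]
i=0: L=echo, R=charlie=BASE -> take LEFT -> echo
i=1: BASE=charlie L=golf R=echo all differ -> CONFLICT
i=2: L=alpha R=alpha -> agree -> alpha
i=3: L=delta, R=bravo=BASE -> take LEFT -> delta
i=4: L=echo, R=foxtrot=BASE -> take LEFT -> echo
i=5: L=alpha, R=foxtrot=BASE -> take LEFT -> alpha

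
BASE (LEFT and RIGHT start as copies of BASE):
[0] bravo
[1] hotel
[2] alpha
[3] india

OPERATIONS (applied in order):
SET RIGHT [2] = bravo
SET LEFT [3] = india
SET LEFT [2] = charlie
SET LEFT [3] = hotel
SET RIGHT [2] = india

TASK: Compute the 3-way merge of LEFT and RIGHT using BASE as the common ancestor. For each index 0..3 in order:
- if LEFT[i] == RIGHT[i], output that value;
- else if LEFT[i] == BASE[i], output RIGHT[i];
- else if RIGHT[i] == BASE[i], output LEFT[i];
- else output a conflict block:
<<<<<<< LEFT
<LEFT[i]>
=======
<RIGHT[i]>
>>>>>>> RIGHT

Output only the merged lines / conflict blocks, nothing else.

Final LEFT:  [bravo, hotel, charlie, hotel]
Final RIGHT: [bravo, hotel, india, india]
i=0: L=bravo R=bravo -> agree -> bravo
i=1: L=hotel R=hotel -> agree -> hotel
i=2: BASE=alpha L=charlie R=india all differ -> CONFLICT
i=3: L=hotel, R=india=BASE -> take LEFT -> hotel

Answer: bravo
hotel
<<<<<<< LEFT
charlie
=======
india
>>>>>>> RIGHT
hotel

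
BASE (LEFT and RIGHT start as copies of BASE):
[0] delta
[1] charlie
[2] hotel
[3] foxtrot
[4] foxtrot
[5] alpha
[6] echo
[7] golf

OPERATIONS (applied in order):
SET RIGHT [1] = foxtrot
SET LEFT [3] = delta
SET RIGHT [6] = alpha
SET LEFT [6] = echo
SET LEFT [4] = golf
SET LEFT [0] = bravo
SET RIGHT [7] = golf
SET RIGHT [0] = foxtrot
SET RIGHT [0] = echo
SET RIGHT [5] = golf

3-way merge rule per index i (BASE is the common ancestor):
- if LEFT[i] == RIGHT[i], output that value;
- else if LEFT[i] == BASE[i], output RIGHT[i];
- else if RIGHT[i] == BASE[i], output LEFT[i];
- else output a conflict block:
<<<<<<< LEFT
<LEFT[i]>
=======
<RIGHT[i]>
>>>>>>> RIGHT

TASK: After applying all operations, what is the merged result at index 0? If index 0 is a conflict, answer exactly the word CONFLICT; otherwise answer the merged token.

Answer: CONFLICT

Derivation:
Final LEFT:  [bravo, charlie, hotel, delta, golf, alpha, echo, golf]
Final RIGHT: [echo, foxtrot, hotel, foxtrot, foxtrot, golf, alpha, golf]
i=0: BASE=delta L=bravo R=echo all differ -> CONFLICT
i=1: L=charlie=BASE, R=foxtrot -> take RIGHT -> foxtrot
i=2: L=hotel R=hotel -> agree -> hotel
i=3: L=delta, R=foxtrot=BASE -> take LEFT -> delta
i=4: L=golf, R=foxtrot=BASE -> take LEFT -> golf
i=5: L=alpha=BASE, R=golf -> take RIGHT -> golf
i=6: L=echo=BASE, R=alpha -> take RIGHT -> alpha
i=7: L=golf R=golf -> agree -> golf
Index 0 -> CONFLICT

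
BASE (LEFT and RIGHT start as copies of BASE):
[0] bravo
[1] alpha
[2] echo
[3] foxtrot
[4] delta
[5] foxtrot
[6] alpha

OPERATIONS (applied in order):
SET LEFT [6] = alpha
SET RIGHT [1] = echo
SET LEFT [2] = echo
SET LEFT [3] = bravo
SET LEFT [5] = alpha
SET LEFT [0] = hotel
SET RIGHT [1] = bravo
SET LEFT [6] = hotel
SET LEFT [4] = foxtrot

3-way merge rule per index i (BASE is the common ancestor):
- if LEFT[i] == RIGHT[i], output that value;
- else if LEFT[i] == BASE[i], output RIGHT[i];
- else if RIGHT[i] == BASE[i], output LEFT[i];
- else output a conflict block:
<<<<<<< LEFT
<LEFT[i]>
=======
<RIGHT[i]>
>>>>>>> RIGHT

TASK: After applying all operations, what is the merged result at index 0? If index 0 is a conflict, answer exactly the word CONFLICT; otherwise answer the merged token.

Final LEFT:  [hotel, alpha, echo, bravo, foxtrot, alpha, hotel]
Final RIGHT: [bravo, bravo, echo, foxtrot, delta, foxtrot, alpha]
i=0: L=hotel, R=bravo=BASE -> take LEFT -> hotel
i=1: L=alpha=BASE, R=bravo -> take RIGHT -> bravo
i=2: L=echo R=echo -> agree -> echo
i=3: L=bravo, R=foxtrot=BASE -> take LEFT -> bravo
i=4: L=foxtrot, R=delta=BASE -> take LEFT -> foxtrot
i=5: L=alpha, R=foxtrot=BASE -> take LEFT -> alpha
i=6: L=hotel, R=alpha=BASE -> take LEFT -> hotel
Index 0 -> hotel

Answer: hotel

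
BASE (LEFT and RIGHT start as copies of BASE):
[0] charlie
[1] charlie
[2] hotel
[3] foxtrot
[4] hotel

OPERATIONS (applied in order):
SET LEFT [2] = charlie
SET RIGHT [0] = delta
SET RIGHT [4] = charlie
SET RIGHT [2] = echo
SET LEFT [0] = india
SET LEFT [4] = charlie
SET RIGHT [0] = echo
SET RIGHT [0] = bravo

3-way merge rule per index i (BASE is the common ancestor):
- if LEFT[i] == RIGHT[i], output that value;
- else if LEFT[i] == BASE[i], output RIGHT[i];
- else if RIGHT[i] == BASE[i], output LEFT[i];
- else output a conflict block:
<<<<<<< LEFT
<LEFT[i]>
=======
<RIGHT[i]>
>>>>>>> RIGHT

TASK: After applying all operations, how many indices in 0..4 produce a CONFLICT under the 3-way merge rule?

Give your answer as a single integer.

Answer: 2

Derivation:
Final LEFT:  [india, charlie, charlie, foxtrot, charlie]
Final RIGHT: [bravo, charlie, echo, foxtrot, charlie]
i=0: BASE=charlie L=india R=bravo all differ -> CONFLICT
i=1: L=charlie R=charlie -> agree -> charlie
i=2: BASE=hotel L=charlie R=echo all differ -> CONFLICT
i=3: L=foxtrot R=foxtrot -> agree -> foxtrot
i=4: L=charlie R=charlie -> agree -> charlie
Conflict count: 2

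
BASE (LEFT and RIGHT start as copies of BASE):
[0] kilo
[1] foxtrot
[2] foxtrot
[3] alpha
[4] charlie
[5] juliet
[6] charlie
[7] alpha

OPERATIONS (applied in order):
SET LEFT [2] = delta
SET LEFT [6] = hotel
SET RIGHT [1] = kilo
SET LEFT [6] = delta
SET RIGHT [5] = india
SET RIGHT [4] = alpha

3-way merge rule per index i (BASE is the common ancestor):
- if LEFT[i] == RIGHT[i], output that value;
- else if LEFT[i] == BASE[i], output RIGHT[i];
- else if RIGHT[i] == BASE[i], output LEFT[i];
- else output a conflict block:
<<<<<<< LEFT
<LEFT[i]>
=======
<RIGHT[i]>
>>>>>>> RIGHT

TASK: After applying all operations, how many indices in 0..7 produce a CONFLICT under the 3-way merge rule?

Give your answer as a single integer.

Final LEFT:  [kilo, foxtrot, delta, alpha, charlie, juliet, delta, alpha]
Final RIGHT: [kilo, kilo, foxtrot, alpha, alpha, india, charlie, alpha]
i=0: L=kilo R=kilo -> agree -> kilo
i=1: L=foxtrot=BASE, R=kilo -> take RIGHT -> kilo
i=2: L=delta, R=foxtrot=BASE -> take LEFT -> delta
i=3: L=alpha R=alpha -> agree -> alpha
i=4: L=charlie=BASE, R=alpha -> take RIGHT -> alpha
i=5: L=juliet=BASE, R=india -> take RIGHT -> india
i=6: L=delta, R=charlie=BASE -> take LEFT -> delta
i=7: L=alpha R=alpha -> agree -> alpha
Conflict count: 0

Answer: 0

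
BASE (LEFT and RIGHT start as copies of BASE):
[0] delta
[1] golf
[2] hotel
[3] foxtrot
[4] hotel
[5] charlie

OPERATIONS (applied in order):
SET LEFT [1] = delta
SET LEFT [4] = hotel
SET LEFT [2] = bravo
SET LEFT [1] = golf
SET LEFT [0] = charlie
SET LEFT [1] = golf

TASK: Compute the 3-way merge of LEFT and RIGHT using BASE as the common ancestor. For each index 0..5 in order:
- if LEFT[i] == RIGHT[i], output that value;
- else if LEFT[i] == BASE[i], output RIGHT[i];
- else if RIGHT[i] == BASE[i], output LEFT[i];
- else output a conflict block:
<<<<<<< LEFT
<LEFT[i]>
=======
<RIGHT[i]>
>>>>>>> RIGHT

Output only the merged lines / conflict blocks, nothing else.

Answer: charlie
golf
bravo
foxtrot
hotel
charlie

Derivation:
Final LEFT:  [charlie, golf, bravo, foxtrot, hotel, charlie]
Final RIGHT: [delta, golf, hotel, foxtrot, hotel, charlie]
i=0: L=charlie, R=delta=BASE -> take LEFT -> charlie
i=1: L=golf R=golf -> agree -> golf
i=2: L=bravo, R=hotel=BASE -> take LEFT -> bravo
i=3: L=foxtrot R=foxtrot -> agree -> foxtrot
i=4: L=hotel R=hotel -> agree -> hotel
i=5: L=charlie R=charlie -> agree -> charlie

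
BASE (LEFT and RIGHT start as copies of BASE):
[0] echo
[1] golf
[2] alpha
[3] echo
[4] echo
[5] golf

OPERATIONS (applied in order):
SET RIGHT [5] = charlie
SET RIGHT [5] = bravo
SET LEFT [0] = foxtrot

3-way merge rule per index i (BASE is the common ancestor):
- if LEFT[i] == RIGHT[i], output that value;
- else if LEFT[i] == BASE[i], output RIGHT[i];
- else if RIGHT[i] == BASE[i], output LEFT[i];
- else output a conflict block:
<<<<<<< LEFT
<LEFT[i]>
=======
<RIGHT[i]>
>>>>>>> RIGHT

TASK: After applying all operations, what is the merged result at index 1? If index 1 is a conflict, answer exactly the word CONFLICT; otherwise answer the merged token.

Answer: golf

Derivation:
Final LEFT:  [foxtrot, golf, alpha, echo, echo, golf]
Final RIGHT: [echo, golf, alpha, echo, echo, bravo]
i=0: L=foxtrot, R=echo=BASE -> take LEFT -> foxtrot
i=1: L=golf R=golf -> agree -> golf
i=2: L=alpha R=alpha -> agree -> alpha
i=3: L=echo R=echo -> agree -> echo
i=4: L=echo R=echo -> agree -> echo
i=5: L=golf=BASE, R=bravo -> take RIGHT -> bravo
Index 1 -> golf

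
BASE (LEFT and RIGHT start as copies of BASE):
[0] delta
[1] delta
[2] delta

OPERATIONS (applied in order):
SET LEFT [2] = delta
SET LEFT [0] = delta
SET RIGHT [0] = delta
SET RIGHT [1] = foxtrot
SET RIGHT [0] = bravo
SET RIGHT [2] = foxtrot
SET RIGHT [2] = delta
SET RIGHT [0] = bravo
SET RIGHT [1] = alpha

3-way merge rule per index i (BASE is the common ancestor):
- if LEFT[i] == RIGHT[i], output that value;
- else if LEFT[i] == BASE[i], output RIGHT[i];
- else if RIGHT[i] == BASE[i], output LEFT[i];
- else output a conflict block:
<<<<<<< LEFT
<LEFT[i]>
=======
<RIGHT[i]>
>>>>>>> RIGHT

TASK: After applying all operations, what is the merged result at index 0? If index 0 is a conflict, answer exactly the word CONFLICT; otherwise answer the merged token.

Final LEFT:  [delta, delta, delta]
Final RIGHT: [bravo, alpha, delta]
i=0: L=delta=BASE, R=bravo -> take RIGHT -> bravo
i=1: L=delta=BASE, R=alpha -> take RIGHT -> alpha
i=2: L=delta R=delta -> agree -> delta
Index 0 -> bravo

Answer: bravo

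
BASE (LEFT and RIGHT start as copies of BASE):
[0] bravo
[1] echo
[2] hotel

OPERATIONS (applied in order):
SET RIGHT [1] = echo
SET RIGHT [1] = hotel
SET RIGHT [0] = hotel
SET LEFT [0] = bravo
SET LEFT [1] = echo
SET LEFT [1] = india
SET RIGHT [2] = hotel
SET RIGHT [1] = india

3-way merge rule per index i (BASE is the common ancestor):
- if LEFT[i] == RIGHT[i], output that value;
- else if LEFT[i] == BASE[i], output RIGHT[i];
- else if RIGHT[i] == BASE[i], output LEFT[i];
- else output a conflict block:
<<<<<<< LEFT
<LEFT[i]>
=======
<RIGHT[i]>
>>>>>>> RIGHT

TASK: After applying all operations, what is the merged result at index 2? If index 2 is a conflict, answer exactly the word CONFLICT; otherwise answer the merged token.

Final LEFT:  [bravo, india, hotel]
Final RIGHT: [hotel, india, hotel]
i=0: L=bravo=BASE, R=hotel -> take RIGHT -> hotel
i=1: L=india R=india -> agree -> india
i=2: L=hotel R=hotel -> agree -> hotel
Index 2 -> hotel

Answer: hotel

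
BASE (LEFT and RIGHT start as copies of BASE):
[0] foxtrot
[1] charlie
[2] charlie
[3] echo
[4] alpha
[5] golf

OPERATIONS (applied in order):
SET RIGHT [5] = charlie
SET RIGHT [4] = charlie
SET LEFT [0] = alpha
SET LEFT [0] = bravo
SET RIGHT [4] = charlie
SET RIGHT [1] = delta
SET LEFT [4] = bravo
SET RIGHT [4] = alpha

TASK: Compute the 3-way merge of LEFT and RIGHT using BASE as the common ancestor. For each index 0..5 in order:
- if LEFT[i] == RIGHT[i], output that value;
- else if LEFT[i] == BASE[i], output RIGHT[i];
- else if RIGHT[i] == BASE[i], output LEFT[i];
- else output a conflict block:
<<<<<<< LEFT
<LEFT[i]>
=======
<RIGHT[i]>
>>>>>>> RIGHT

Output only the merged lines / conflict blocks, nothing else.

Answer: bravo
delta
charlie
echo
bravo
charlie

Derivation:
Final LEFT:  [bravo, charlie, charlie, echo, bravo, golf]
Final RIGHT: [foxtrot, delta, charlie, echo, alpha, charlie]
i=0: L=bravo, R=foxtrot=BASE -> take LEFT -> bravo
i=1: L=charlie=BASE, R=delta -> take RIGHT -> delta
i=2: L=charlie R=charlie -> agree -> charlie
i=3: L=echo R=echo -> agree -> echo
i=4: L=bravo, R=alpha=BASE -> take LEFT -> bravo
i=5: L=golf=BASE, R=charlie -> take RIGHT -> charlie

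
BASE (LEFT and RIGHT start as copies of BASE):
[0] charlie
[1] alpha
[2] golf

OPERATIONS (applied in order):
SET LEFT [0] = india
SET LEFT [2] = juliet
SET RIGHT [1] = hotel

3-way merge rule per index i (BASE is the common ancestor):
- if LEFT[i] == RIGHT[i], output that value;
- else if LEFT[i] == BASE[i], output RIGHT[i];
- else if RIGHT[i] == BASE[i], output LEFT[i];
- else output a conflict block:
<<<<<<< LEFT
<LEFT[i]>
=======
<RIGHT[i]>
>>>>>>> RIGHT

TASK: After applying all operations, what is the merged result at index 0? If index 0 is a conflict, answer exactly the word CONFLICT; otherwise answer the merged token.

Answer: india

Derivation:
Final LEFT:  [india, alpha, juliet]
Final RIGHT: [charlie, hotel, golf]
i=0: L=india, R=charlie=BASE -> take LEFT -> india
i=1: L=alpha=BASE, R=hotel -> take RIGHT -> hotel
i=2: L=juliet, R=golf=BASE -> take LEFT -> juliet
Index 0 -> india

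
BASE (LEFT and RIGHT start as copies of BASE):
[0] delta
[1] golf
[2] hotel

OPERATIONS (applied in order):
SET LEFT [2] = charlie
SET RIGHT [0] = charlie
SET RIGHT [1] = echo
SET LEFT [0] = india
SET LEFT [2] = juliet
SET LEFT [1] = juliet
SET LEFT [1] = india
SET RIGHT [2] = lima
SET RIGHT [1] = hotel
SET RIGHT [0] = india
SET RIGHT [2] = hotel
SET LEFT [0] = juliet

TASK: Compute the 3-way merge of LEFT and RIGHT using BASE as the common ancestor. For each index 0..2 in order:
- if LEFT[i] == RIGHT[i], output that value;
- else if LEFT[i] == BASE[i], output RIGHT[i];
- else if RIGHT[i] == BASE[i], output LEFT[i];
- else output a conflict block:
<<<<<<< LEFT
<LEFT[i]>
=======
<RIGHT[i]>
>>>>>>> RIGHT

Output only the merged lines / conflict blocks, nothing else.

Final LEFT:  [juliet, india, juliet]
Final RIGHT: [india, hotel, hotel]
i=0: BASE=delta L=juliet R=india all differ -> CONFLICT
i=1: BASE=golf L=india R=hotel all differ -> CONFLICT
i=2: L=juliet, R=hotel=BASE -> take LEFT -> juliet

Answer: <<<<<<< LEFT
juliet
=======
india
>>>>>>> RIGHT
<<<<<<< LEFT
india
=======
hotel
>>>>>>> RIGHT
juliet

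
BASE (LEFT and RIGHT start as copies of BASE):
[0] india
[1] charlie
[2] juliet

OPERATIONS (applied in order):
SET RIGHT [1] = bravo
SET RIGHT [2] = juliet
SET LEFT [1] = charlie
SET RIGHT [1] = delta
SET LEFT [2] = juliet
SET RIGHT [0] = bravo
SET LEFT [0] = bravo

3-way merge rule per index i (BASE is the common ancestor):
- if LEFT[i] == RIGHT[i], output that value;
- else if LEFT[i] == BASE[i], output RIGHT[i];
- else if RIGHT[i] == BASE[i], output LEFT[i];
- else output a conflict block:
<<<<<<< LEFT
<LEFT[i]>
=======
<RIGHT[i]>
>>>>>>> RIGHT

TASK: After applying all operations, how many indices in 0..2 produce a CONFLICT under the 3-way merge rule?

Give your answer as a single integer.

Answer: 0

Derivation:
Final LEFT:  [bravo, charlie, juliet]
Final RIGHT: [bravo, delta, juliet]
i=0: L=bravo R=bravo -> agree -> bravo
i=1: L=charlie=BASE, R=delta -> take RIGHT -> delta
i=2: L=juliet R=juliet -> agree -> juliet
Conflict count: 0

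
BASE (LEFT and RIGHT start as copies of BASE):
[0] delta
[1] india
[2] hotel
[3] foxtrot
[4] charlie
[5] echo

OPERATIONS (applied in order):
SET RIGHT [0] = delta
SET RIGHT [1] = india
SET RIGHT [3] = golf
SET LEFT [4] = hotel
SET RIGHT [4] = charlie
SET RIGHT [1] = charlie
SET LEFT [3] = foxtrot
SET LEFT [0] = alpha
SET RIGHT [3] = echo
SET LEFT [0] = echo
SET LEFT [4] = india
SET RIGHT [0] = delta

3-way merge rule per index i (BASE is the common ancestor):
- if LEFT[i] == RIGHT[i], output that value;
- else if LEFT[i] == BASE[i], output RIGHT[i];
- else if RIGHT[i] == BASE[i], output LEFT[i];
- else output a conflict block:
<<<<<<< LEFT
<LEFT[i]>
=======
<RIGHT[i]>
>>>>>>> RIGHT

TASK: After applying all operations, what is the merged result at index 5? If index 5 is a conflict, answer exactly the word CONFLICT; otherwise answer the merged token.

Final LEFT:  [echo, india, hotel, foxtrot, india, echo]
Final RIGHT: [delta, charlie, hotel, echo, charlie, echo]
i=0: L=echo, R=delta=BASE -> take LEFT -> echo
i=1: L=india=BASE, R=charlie -> take RIGHT -> charlie
i=2: L=hotel R=hotel -> agree -> hotel
i=3: L=foxtrot=BASE, R=echo -> take RIGHT -> echo
i=4: L=india, R=charlie=BASE -> take LEFT -> india
i=5: L=echo R=echo -> agree -> echo
Index 5 -> echo

Answer: echo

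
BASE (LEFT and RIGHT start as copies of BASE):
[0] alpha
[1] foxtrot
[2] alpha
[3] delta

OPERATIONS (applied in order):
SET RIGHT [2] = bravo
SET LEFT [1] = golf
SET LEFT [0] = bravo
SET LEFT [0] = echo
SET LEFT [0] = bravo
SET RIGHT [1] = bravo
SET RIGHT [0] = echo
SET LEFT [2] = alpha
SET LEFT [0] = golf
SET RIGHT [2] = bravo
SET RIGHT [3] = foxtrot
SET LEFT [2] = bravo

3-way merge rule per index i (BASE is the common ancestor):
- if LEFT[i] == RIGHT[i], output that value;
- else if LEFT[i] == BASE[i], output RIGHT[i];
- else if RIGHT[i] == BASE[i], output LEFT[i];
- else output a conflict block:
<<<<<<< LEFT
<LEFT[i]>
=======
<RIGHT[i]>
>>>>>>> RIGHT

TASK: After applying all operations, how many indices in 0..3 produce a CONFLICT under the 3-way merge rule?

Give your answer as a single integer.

Answer: 2

Derivation:
Final LEFT:  [golf, golf, bravo, delta]
Final RIGHT: [echo, bravo, bravo, foxtrot]
i=0: BASE=alpha L=golf R=echo all differ -> CONFLICT
i=1: BASE=foxtrot L=golf R=bravo all differ -> CONFLICT
i=2: L=bravo R=bravo -> agree -> bravo
i=3: L=delta=BASE, R=foxtrot -> take RIGHT -> foxtrot
Conflict count: 2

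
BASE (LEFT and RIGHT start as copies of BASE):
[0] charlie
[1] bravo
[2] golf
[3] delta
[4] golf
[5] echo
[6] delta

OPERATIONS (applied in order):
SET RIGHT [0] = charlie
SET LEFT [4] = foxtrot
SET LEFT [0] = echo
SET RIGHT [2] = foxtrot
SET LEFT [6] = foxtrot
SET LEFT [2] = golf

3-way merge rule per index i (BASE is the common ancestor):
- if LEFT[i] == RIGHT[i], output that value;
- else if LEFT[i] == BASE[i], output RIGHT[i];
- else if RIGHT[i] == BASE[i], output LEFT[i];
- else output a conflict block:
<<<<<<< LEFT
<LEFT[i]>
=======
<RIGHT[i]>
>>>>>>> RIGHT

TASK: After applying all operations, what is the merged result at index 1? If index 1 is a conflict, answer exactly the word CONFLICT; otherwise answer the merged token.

Answer: bravo

Derivation:
Final LEFT:  [echo, bravo, golf, delta, foxtrot, echo, foxtrot]
Final RIGHT: [charlie, bravo, foxtrot, delta, golf, echo, delta]
i=0: L=echo, R=charlie=BASE -> take LEFT -> echo
i=1: L=bravo R=bravo -> agree -> bravo
i=2: L=golf=BASE, R=foxtrot -> take RIGHT -> foxtrot
i=3: L=delta R=delta -> agree -> delta
i=4: L=foxtrot, R=golf=BASE -> take LEFT -> foxtrot
i=5: L=echo R=echo -> agree -> echo
i=6: L=foxtrot, R=delta=BASE -> take LEFT -> foxtrot
Index 1 -> bravo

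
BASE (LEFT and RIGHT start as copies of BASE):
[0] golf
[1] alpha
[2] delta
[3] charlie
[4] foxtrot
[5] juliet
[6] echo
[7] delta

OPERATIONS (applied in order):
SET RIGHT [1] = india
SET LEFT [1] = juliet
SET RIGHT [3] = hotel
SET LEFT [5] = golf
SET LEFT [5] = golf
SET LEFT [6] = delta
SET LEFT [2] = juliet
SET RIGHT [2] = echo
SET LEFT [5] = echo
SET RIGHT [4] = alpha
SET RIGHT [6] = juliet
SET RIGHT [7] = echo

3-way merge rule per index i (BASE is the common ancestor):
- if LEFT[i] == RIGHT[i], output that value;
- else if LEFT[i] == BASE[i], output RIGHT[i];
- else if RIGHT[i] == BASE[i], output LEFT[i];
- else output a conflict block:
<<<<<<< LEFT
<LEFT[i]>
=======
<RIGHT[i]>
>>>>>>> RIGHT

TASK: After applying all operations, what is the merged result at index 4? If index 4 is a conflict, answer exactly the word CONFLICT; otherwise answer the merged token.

Final LEFT:  [golf, juliet, juliet, charlie, foxtrot, echo, delta, delta]
Final RIGHT: [golf, india, echo, hotel, alpha, juliet, juliet, echo]
i=0: L=golf R=golf -> agree -> golf
i=1: BASE=alpha L=juliet R=india all differ -> CONFLICT
i=2: BASE=delta L=juliet R=echo all differ -> CONFLICT
i=3: L=charlie=BASE, R=hotel -> take RIGHT -> hotel
i=4: L=foxtrot=BASE, R=alpha -> take RIGHT -> alpha
i=5: L=echo, R=juliet=BASE -> take LEFT -> echo
i=6: BASE=echo L=delta R=juliet all differ -> CONFLICT
i=7: L=delta=BASE, R=echo -> take RIGHT -> echo
Index 4 -> alpha

Answer: alpha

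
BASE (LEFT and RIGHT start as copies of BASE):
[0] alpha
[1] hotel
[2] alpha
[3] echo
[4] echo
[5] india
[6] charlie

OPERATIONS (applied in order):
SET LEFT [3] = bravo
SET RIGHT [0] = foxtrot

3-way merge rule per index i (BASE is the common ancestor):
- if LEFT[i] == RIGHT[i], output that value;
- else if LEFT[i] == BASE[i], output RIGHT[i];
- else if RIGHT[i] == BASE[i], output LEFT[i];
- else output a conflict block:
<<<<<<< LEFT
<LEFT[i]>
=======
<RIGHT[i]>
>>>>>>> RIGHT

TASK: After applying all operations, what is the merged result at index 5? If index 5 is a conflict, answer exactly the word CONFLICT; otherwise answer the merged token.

Final LEFT:  [alpha, hotel, alpha, bravo, echo, india, charlie]
Final RIGHT: [foxtrot, hotel, alpha, echo, echo, india, charlie]
i=0: L=alpha=BASE, R=foxtrot -> take RIGHT -> foxtrot
i=1: L=hotel R=hotel -> agree -> hotel
i=2: L=alpha R=alpha -> agree -> alpha
i=3: L=bravo, R=echo=BASE -> take LEFT -> bravo
i=4: L=echo R=echo -> agree -> echo
i=5: L=india R=india -> agree -> india
i=6: L=charlie R=charlie -> agree -> charlie
Index 5 -> india

Answer: india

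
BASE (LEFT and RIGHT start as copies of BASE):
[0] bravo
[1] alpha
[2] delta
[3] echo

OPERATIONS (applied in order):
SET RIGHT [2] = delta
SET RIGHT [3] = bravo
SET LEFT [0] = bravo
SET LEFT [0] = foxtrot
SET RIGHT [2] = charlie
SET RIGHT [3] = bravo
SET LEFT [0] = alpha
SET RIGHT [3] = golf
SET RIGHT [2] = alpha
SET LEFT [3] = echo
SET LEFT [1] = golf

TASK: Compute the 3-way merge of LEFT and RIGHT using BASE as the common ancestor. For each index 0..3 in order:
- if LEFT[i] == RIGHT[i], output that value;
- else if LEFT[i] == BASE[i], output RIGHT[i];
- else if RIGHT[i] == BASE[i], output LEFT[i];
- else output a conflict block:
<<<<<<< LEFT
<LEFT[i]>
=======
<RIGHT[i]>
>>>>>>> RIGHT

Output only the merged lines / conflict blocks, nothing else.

Final LEFT:  [alpha, golf, delta, echo]
Final RIGHT: [bravo, alpha, alpha, golf]
i=0: L=alpha, R=bravo=BASE -> take LEFT -> alpha
i=1: L=golf, R=alpha=BASE -> take LEFT -> golf
i=2: L=delta=BASE, R=alpha -> take RIGHT -> alpha
i=3: L=echo=BASE, R=golf -> take RIGHT -> golf

Answer: alpha
golf
alpha
golf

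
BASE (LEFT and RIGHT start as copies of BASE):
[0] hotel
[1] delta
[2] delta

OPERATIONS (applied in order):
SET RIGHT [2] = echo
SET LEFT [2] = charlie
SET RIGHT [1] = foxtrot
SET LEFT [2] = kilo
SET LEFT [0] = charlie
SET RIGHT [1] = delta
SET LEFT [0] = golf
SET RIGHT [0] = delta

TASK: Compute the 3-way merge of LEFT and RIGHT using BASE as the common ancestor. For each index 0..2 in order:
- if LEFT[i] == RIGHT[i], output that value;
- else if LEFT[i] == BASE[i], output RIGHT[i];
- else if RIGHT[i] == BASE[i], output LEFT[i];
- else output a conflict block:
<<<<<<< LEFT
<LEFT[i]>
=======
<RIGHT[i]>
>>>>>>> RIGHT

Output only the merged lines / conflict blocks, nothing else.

Answer: <<<<<<< LEFT
golf
=======
delta
>>>>>>> RIGHT
delta
<<<<<<< LEFT
kilo
=======
echo
>>>>>>> RIGHT

Derivation:
Final LEFT:  [golf, delta, kilo]
Final RIGHT: [delta, delta, echo]
i=0: BASE=hotel L=golf R=delta all differ -> CONFLICT
i=1: L=delta R=delta -> agree -> delta
i=2: BASE=delta L=kilo R=echo all differ -> CONFLICT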